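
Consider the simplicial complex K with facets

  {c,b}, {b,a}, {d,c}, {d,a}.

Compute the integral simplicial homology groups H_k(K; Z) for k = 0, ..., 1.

K has 4 vertices, 4 edges.
rank ∂_0 = 0, rank ∂_1 = 3 ⇒ b_0 = 4 − 0 − 3 = 1; all invariant factors of ∂_1 are 1 so no torsion. So H_0 = Z.
rank ∂_1 = 3, rank ∂_2 = 0 ⇒ b_1 = 4 − 3 − 0 = 1. So H_1 = Z.

H_0 ≅ Z,  H_1 ≅ Z.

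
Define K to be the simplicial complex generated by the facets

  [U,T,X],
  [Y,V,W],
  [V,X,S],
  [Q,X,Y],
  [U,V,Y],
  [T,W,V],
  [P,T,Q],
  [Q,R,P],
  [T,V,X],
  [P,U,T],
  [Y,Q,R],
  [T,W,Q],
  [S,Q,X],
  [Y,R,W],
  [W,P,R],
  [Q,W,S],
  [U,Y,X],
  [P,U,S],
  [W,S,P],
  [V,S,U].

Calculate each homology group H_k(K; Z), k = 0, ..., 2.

K has 10 vertices, 30 edges, 20 triangles.
rank ∂_0 = 0, rank ∂_1 = 9 ⇒ b_0 = 10 − 0 − 9 = 1; all invariant factors of ∂_1 are 1 so no torsion. So H_0 = Z.
rank ∂_1 = 9, rank ∂_2 = 20 ⇒ b_1 = 30 − 9 − 20 = 1; ∂_2 has invariant factor(s) [2] giving torsion. So H_1 = Z ⊕ Z/2Z.
rank ∂_2 = 20, rank ∂_3 = 0 ⇒ b_2 = 20 − 20 − 0 = 0. So H_2 = 0.

H_0 ≅ Z,  H_1 ≅ Z ⊕ Z/2Z,  H_2 = 0.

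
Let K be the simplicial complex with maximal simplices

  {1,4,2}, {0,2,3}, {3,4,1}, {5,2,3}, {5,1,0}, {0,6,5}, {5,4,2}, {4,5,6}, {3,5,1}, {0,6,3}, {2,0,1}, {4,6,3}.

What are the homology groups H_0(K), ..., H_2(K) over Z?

H_0 ≅ Z,  H_1 ≅ Z/2,  H_2 = 0.

Take the total order 0 < 1 < 2 < 3 < 4 < 5 < 6 on the vertex set. Then K (dimension 2) consists of the simplices:

  0-simplices (7): [0], [1], [2], [3], [4], [5], [6]
  1-simplices (18): [0,1], [0,2], [0,3], [0,5], [0,6], [1,2], [1,3], [1,4], [1,5], [2,3], [2,4], [2,5], [3,4], [3,5], [3,6], [4,5], [4,6], [5,6]
  2-simplices (12): [0,1,2], [0,1,5], [0,2,3], [0,3,6], [0,5,6], [1,2,4], [1,3,4], [1,3,5], [2,3,5], [2,4,5], [3,4,6], [4,5,6]

so the chain groups are C_0 ≅ Z^7, C_1 ≅ Z^18, C_2 ≅ Z^12.

The boundary map ∂_1: C_1 → C_0 maps an edge to its endpoints' difference, ∂[p,q] = q − p. For instance
  ∂[0,2] = [2] − [0].
This gives a 7×18 integer matrix of rank 6; reducing to Smith normal form yields diagonal entries (1,1,1,1,1,1).

Boundary ∂_2: C_2 → C_1 acts by ∂[p,q,r] = [q,r] − [p,r] + [p,q]. For instance
  ∂[0,2,3] = [2,3] − [0,3] + [0,2],
  ∂[2,3,5] = [3,5] − [2,5] + [2,3].
This gives a 18×12 integer matrix of rank 12; reducing to Smith normal form yields diagonal entries (1,1,1,1,1,1,1,1,1,1,1,2).

From H_k ≅ ker(∂_k) / im(∂_{k+1}) we obtain:

  H_0: rank C_0 − rank ∂_1 = 7 − 6 = 1, and the invariant factors of ∂_1 are all 1, so H_0 ≅ Z.
  H_1: rank ker ∂_1 − rank ∂_2 = (18 − 6) − 12 = 0, and ∂_2 has invariant factor 2 > 1, so H_1 ≅ Z/2.
  H_2: rank ker ∂_2 − rank ∂_3 = (12 − 12) − 0 = 0, and there is no ∂_3, so H_2 ≅ 0.

(K is a triangulation of the real projective plane RP^2.)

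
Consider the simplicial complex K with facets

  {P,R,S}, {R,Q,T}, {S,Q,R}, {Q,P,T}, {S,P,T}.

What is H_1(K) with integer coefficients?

Fix the vertex order P < Q < R < S < T and write every simplex with vertices in increasing order. Then dim K = 2 and the simplices of K are:

  0-simplices (5): P, Q, R, S, T
  1-simplices (10): PQ, PR, PS, PT, QR, QS, QT, RS, RT, ST
  2-simplices (5): PQT, PRS, PST, QRS, QRT

giving chain groups C_0 ≅ Z^5, C_1 ≅ Z^10, C_2 ≅ Z^5.

∂_1: C_1 → C_0 maps an edge to its endpoints' difference, ∂[p,q] = q − p. For instance
  ∂PR = R − P.
This gives a 5×10 integer matrix of rank 4; reducing to Smith normal form yields diagonal entries (1,1,1,1).

Boundary ∂_2: C_2 → C_1 maps a triangle to the signed sum of its edges. For instance
  ∂QRT = RT − QT + QR,
  ∂PST = ST − PT + PS.
The 10×5 boundary matrix has rank 5 and Smith normal form diag(1,1,1,1,1).

Now H_k = ker ∂_k / im ∂_{k+1}, so:

  H_1: rank ker ∂_1 − rank ∂_2 = (10 − 4) − 5 = 1, and the invariant factors of ∂_2 are all 1, so H_1 = Z.

H_1 ≅ Z.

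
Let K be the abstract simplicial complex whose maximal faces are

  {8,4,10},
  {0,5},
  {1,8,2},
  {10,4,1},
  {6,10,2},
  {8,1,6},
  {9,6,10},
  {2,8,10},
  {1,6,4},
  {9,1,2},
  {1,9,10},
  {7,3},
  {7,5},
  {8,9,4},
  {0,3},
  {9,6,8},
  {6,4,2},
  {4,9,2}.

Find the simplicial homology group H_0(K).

Fix the vertex order 0 < 1 < 2 < 3 < 4 < 5 < 6 < 7 < 8 < 9 < 10 and write every simplex with vertices in increasing order. Then dim K = 2 and the simplices of K are:

  0-simplices (11): [0], [1], [2], [3], [4], [5], [6], [7], [8], [9], [10]
  1-simplices (25): (25 of them)
  2-simplices (14): [1,2,8], [1,2,9], [1,4,6], [1,4,10], [1,6,8], [1,9,10], [2,4,6], [2,4,9], [2,6,10], [2,8,10], [4,8,9], [4,8,10], [6,8,9], [6,9,10]

giving chain groups C_0 ≅ Z^11, C_1 ≅ Z^25, C_2 ≅ Z^14.

The boundary map ∂_1: C_1 → C_0 is given by ∂[p,q] = [q] − [p]. For instance
  ∂[2,10] = [10] − [2].
The 11×25 boundary matrix has rank 9 and Smith normal form diag(1,1,1,1,1,1,1,1,1).

The boundary map ∂_2: C_2 → C_1 maps a triangle to the signed sum of its edges. For instance
  ∂[1,2,8] = [2,8] − [1,8] + [1,2],
  ∂[2,8,10] = [8,10] − [2,10] + [2,8].
As a 25×14 matrix over Z this has rank 13, with invariant factors (1,1,1,1,1,1,1,1,1,1,1,1,1).

Now H_k = ker ∂_k / im ∂_{k+1}, so:

  H_0: rank C_0 − rank ∂_1 = 11 − 9 = 2, and the invariant factors of ∂_1 are all 1, so H_0 = Z^2.

H_0 ≅ Z^2.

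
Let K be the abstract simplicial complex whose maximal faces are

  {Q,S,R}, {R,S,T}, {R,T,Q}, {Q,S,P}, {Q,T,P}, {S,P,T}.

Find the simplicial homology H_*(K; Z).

K has 5 vertices, 9 edges, 6 triangles.
rank ∂_0 = 0, rank ∂_1 = 4 ⇒ b_0 = 5 − 0 − 4 = 1; all invariant factors of ∂_1 are 1 so no torsion. So H_0 ≅ Z.
rank ∂_1 = 4, rank ∂_2 = 5 ⇒ b_1 = 9 − 4 − 5 = 0; all invariant factors of ∂_2 are 1 so no torsion. So H_1 ≅ 0.
rank ∂_2 = 5, rank ∂_3 = 0 ⇒ b_2 = 6 − 5 − 0 = 1. So H_2 ≅ Z.

H_0 = Z,  H_1 = 0,  H_2 = Z.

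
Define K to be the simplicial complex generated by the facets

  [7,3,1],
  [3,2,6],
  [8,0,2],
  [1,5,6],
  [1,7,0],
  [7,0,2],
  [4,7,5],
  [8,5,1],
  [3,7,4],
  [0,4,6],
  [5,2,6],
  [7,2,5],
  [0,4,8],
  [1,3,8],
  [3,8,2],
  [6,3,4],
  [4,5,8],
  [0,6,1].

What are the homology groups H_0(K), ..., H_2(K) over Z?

Order the vertices as 0 < 1 < 2 < 3 < 4 < 5 < 6 < 7 < 8. Listing each simplex with vertices in this order, K has dimension 2 with simplices:

  0-simplices (9): [0], [1], [2], [3], [4], [5], [6], [7], [8]
  1-simplices (27): (27 of them)
  2-simplices (18): [0,1,6], [0,1,7], [0,2,7], [0,2,8], [0,4,6], [0,4,8], [1,3,7], [1,3,8], [1,5,6], [1,5,8], [2,3,6], [2,3,8], [2,5,6], [2,5,7], [3,4,6], [3,4,7], [4,5,7], [4,5,8]

giving chain groups C_0 ≅ Z^9, C_1 ≅ Z^27, C_2 ≅ Z^18.

The boundary map ∂_1: C_1 → C_0 sends each edge [p,q] (with p < q) to q − p. For instance
  ∂[1,6] = [6] − [1].
This gives a 9×27 integer matrix of rank 8; reducing to Smith normal form yields diagonal entries (1,1,1,1,1,1,1,1).

Boundary ∂_2: C_2 → C_1 sends each 2-simplex [p,q,r] to [q,r] − [p,r] + [p,q]. For instance
  ∂[0,4,6] = [4,6] − [0,6] + [0,4],
  ∂[2,3,8] = [3,8] − [2,8] + [2,3].
The 27×18 boundary matrix has rank 17 and Smith normal form diag(1,1,1,1,1,1,1,1,1,1,1,1,1,1,1,1,1).

From H_k ≅ ker(∂_k) / im(∂_{k+1}) we obtain:

  H_0: rank C_0 − rank ∂_1 = 9 − 8 = 1, and the invariant factors of ∂_1 are all 1, so H_0 ≅ Z.
  H_1: rank ker ∂_1 − rank ∂_2 = (27 − 8) − 17 = 2, and the invariant factors of ∂_2 are all 1, so H_1 ≅ Z^2.
  H_2: rank ker ∂_2 − rank ∂_3 = (18 − 17) − 0 = 1, and there is no ∂_3, so H_2 ≅ Z.

H_0 = Z,  H_1 = Z^2,  H_2 = Z.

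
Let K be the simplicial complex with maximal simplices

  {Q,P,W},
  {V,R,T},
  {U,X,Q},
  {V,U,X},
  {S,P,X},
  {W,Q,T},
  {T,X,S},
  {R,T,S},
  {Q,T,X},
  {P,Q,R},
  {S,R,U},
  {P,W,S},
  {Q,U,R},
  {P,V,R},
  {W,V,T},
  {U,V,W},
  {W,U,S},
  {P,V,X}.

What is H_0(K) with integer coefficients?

Fix the vertex order P < Q < R < S < T < U < V < W < X and write every simplex with vertices in increasing order. Then dim K = 2 and the simplices of K are:

  0-simplices (9): P, Q, R, S, T, U, V, W, X
  1-simplices (27): PQ, PR, PS, PV, PW, PX, QR, QT, QU, QW, QX, RS, RT, RU, RV, ST, SU, SW, SX, TV, TW, TX, UV, UW, UX, VW, VX
  2-simplices (18): PQR, PQW, PRV, PSW, PSX, PVX, QRU, QTW, QTX, QUX, RST, RSU, RTV, STX, SUW, TVW, UVW, UVX

Hence C_0 ≅ Z^9, C_1 ≅ Z^27, C_2 ≅ Z^18.

The boundary map ∂_1: C_1 → C_0 is given by ∂[p,q] = [q] − [p].
As a 9×27 matrix over Z this has rank 8, with invariant factors (1,1,1,1,1,1,1,1).

The boundary map ∂_2: C_2 → C_1 sends each 2-simplex [p,q,r] to [q,r] − [p,r] + [p,q]. For instance
  ∂SUW = UW − SW + SU,
  ∂STX = TX − SX + ST.
This gives a 27×18 integer matrix of rank 17; reducing to Smith normal form yields diagonal entries (1,1,1,1,1,1,1,1,1,1,1,1,1,1,1,1,1).

Now H_k = ker ∂_k / im ∂_{k+1}, so:

  H_0: rank C_0 − rank ∂_1 = 9 − 8 = 1, and the invariant factors of ∂_1 are all 1, so H_0 ≅ Z.

H_0 ≅ Z.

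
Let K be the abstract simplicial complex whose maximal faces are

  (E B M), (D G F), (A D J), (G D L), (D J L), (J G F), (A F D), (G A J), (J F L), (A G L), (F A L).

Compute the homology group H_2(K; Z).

Order the vertices as A < B < D < E < F < G < J < L < M. Listing each simplex with vertices in this order, K has dimension 2 with simplices:

  0-simplices (9): A, B, D, E, F, G, J, L, M
  1-simplices (18): AD, AF, AG, AJ, AL, BE, BM, DF, DG, DJ, DL, EM, FG, FJ, FL, GJ, GL, JL
  2-simplices (11): ADF, ADJ, AFL, AGJ, AGL, BEM, DFG, DGL, DJL, FGJ, FJL

Hence C_0 ≅ Z^9, C_1 ≅ Z^18, C_2 ≅ Z^11.

Boundary ∂_1: C_1 → C_0 sends each edge [p,q] (with p < q) to q − p.
This gives a 9×18 integer matrix of rank 7; reducing to Smith normal form yields diagonal entries (1,1,1,1,1,1,1).

Boundary ∂_2: C_2 → C_1 acts by ∂[p,q,r] = [q,r] − [p,r] + [p,q]. For instance
  ∂DJL = JL − DL + DJ,
  ∂AGJ = GJ − AJ + AG.
The resulting 18×11 matrix has rank 11, and its Smith normal form has invariant factors (1,1,1,1,1,1,1,1,1,1,2).

From H_k ≅ ker(∂_k) / im(∂_{k+1}) we obtain:

  H_2: rank ker ∂_2 − rank ∂_3 = (11 − 11) − 0 = 0, and there is no ∂_3, so H_2 = 0.

H_2 = 0.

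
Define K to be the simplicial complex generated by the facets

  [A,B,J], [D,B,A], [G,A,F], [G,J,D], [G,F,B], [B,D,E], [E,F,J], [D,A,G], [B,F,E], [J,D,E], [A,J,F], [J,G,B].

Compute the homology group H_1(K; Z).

H_1 = Z/2.

We work with the vertex ordering A < B < D < E < F < G < J. The simplices of K, each written with vertices in increasing order, are:

  0-simplices (7): A, B, D, E, F, G, J
  1-simplices (18): AB, AD, AF, AG, AJ, BD, BE, BF, BG, BJ, DE, DG, DJ, EF, EJ, FG, FJ, GJ
  2-simplices (12): ABD, ABJ, ADG, AFG, AFJ, BDE, BEF, BFG, BGJ, DEJ, DGJ, EFJ

giving chain groups C_0 ≅ Z^7, C_1 ≅ Z^18, C_2 ≅ Z^12.

Boundary ∂_1: C_1 → C_0 maps an edge to its endpoints' difference, ∂[p,q] = q − p. For instance
  ∂DG = G − D.
The resulting 7×18 matrix has rank 6, and its Smith normal form has invariant factors (1,1,1,1,1,1).

The boundary map ∂_2: C_2 → C_1 maps a triangle to the signed sum of its edges. For instance
  ∂EFJ = FJ − EJ + EF,
  ∂BEF = EF − BF + BE.
The resulting 18×12 matrix has rank 12, and its Smith normal form has invariant factors (1,1,1,1,1,1,1,1,1,1,1,2).

Computing H_k = (kernel of ∂_k) / (image of ∂_{k+1}):

  H_1: rank ker ∂_1 − rank ∂_2 = (18 − 6) − 12 = 0, and ∂_2 has invariant factor 2 > 1, so H_1 = Z/2.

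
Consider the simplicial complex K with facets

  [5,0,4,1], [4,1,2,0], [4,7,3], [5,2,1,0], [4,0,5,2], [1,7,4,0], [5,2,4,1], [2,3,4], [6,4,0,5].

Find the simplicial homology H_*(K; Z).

H_0 = Z,  H_1 = 0,  H_2 = 0,  H_3 = Z.

Fix the vertex order 0 < 1 < 2 < 3 < 4 < 5 < 6 < 7 and write every simplex with vertices in increasing order. Then dim K = 3 and the simplices of K are:

  0-simplices (8): [0], [1], [2], [3], [4], [5], [6], [7]
  1-simplices (19): [0,1], [0,2], [0,4], [0,5], [0,6], [0,7], [1,2], [1,4], [1,5], [1,7], [2,3], [2,4], [2,5], [3,4], [3,7], [4,5], [4,6], [4,7], [5,6]
  2-simplices (18): [0,1,2], [0,1,4], [0,1,5], [0,1,7], [0,2,4], [0,2,5], [0,4,5], [0,4,6], [0,4,7], [0,5,6], [1,2,4], [1,2,5], [1,4,5], [1,4,7], [2,3,4], [2,4,5], [3,4,7], [4,5,6]
  3-simplices (7): [0,1,2,4], [0,1,2,5], [0,1,4,5], [0,1,4,7], [0,2,4,5], [0,4,5,6], [1,2,4,5]

so the chain groups are C_0 ≅ Z^8, C_1 ≅ Z^19, C_2 ≅ Z^18, C_3 ≅ Z^7.

∂_1: C_1 → C_0 is given by ∂[p,q] = [q] − [p].
As a 8×19 matrix over Z this has rank 7, with invariant factors (1,1,1,1,1,1,1).

∂_2: C_2 → C_1 acts by ∂[p,q,r] = [q,r] − [p,r] + [p,q]. For instance
  ∂[4,5,6] = [5,6] − [4,6] + [4,5],
  ∂[1,2,5] = [2,5] − [1,5] + [1,2].
This gives a 19×18 integer matrix of rank 12; reducing to Smith normal form yields diagonal entries (1,1,1,1,1,1,1,1,1,1,1,1).

∂_3: C_3 → C_2 sends each 3-simplex σ to the alternating sum Σ_i (−1)^i (σ with its i-th vertex removed). For instance
  ∂[0,1,2,5] = [1,2,5] − [0,2,5] + [0,1,5] − [0,1,2],
  ∂[0,2,4,5] = [2,4,5] − [0,4,5] + [0,2,5] − [0,2,4].
This gives a 18×7 integer matrix of rank 6; reducing to Smith normal form yields diagonal entries (1,1,1,1,1,1).

Computing H_k = (kernel of ∂_k) / (image of ∂_{k+1}):

  H_0: rank C_0 − rank ∂_1 = 8 − 7 = 1, and the invariant factors of ∂_1 are all 1, so H_0 = Z.
  H_1: rank ker ∂_1 − rank ∂_2 = (19 − 7) − 12 = 0, and the invariant factors of ∂_2 are all 1, so H_1 = 0.
  H_2: rank ker ∂_2 − rank ∂_3 = (18 − 12) − 6 = 0, and the invariant factors of ∂_3 are all 1, so H_2 = 0.
  H_3: rank ker ∂_3 − rank ∂_4 = (7 − 6) − 0 = 1, and there is no ∂_4, so H_3 = Z.

As a check, the Euler characteristic is 8 − 19 + 18 − 7 = 0, which agrees with 1 − 0 + 0 − 1 = 0.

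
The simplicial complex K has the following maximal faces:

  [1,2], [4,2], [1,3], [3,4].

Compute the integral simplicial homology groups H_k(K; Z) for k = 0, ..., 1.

K has 4 vertices, 4 edges.
rank ∂_0 = 0, rank ∂_1 = 3 ⇒ b_0 = 4 − 0 − 3 = 1; all invariant factors of ∂_1 are 1 so no torsion. So H_0 = Z.
rank ∂_1 = 3, rank ∂_2 = 0 ⇒ b_1 = 4 − 3 − 0 = 1. So H_1 = Z.

H_0 = Z,  H_1 = Z.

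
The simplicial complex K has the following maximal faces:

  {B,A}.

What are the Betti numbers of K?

b_0 = 1, b_1 = 0.

Fix the vertex order A < B and write every simplex with vertices in increasing order. Then dim K = 1 and the simplices of K are:

  0-simplices (2): A, B
  1-simplices (1): AB

so the chain groups are C_0 ≅ Z^2, C_1 ≅ Z^1.

The boundary map ∂_1: C_1 → C_0 sends each edge [p,q] (with p < q) to q − p. For instance
  ∂AB = B − A.
As a 2×1 matrix over Z this has rank 1, with invariant factors (1).

From H_k ≅ ker(∂_k) / im(∂_{k+1}) we obtain:

  H_0: rank C_0 − rank ∂_1 = 2 − 1 = 1, and the invariant factors of ∂_1 are all 1, so H_0 = Z.
  H_1: rank ker ∂_1 − rank ∂_2 = (1 − 1) − 0 = 0, and there is no ∂_2, so H_1 = 0.

As a check, the Euler characteristic is 2 − 1 = 1, which agrees with 1 − 0 = 1.

Hence the Betti numbers are b_0 = 1, b_1 = 0.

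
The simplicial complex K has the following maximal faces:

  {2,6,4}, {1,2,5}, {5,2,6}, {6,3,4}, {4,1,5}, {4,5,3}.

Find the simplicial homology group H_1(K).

H_1 ≅ Z.

Take the total order 1 < 2 < 3 < 4 < 5 < 6 on the vertex set. Then K (dimension 2) consists of the simplices:

  0-simplices (6): [1], [2], [3], [4], [5], [6]
  1-simplices (12): [1,2], [1,4], [1,5], [2,4], [2,5], [2,6], [3,4], [3,5], [3,6], [4,5], [4,6], [5,6]
  2-simplices (6): [1,2,5], [1,4,5], [2,4,6], [2,5,6], [3,4,5], [3,4,6]

Hence C_0 ≅ Z^6, C_1 ≅ Z^12, C_2 ≅ Z^6.

The boundary map ∂_1: C_1 → C_0 sends each edge [p,q] (with p < q) to q − p. For instance
  ∂[4,6] = [6] − [4].
The 6×12 boundary matrix has rank 5 and Smith normal form diag(1,1,1,1,1).

∂_2: C_2 → C_1 maps a triangle to the signed sum of its edges. For instance
  ∂[1,2,5] = [2,5] − [1,5] + [1,2],
  ∂[3,4,6] = [4,6] − [3,6] + [3,4].
This gives a 12×6 integer matrix of rank 6; reducing to Smith normal form yields diagonal entries (1,1,1,1,1,1).

Now H_k = ker ∂_k / im ∂_{k+1}, so:

  H_1: rank ker ∂_1 − rank ∂_2 = (12 − 5) − 6 = 1, and the invariant factors of ∂_2 are all 1, so H_1 ≅ Z.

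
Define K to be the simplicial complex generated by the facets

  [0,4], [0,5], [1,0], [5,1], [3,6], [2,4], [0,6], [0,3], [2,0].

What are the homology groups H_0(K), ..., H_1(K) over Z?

H_0 = Z,  H_1 = Z^3.

Order the vertices as 0 < 1 < 2 < 3 < 4 < 5 < 6. Listing each simplex with vertices in this order, K has dimension 1 with simplices:

  0-simplices (7): [0], [1], [2], [3], [4], [5], [6]
  1-simplices (9): [0,1], [0,2], [0,3], [0,4], [0,5], [0,6], [1,5], [2,4], [3,6]

so the chain groups are C_0 ≅ Z^7, C_1 ≅ Z^9.

The boundary map ∂_1: C_1 → C_0 maps an edge to its endpoints' difference, ∂[p,q] = q − p.
As a 7×9 matrix over Z this has rank 6, with invariant factors (1,1,1,1,1,1).

Computing H_k = (kernel of ∂_k) / (image of ∂_{k+1}):

  H_0: rank C_0 − rank ∂_1 = 7 − 6 = 1, and the invariant factors of ∂_1 are all 1, so H_0 ≅ Z.
  H_1: rank ker ∂_1 − rank ∂_2 = (9 − 6) − 0 = 3, and there is no ∂_2, so H_1 ≅ Z^3.

(K is a triangulation of a wedge of 3 circles.)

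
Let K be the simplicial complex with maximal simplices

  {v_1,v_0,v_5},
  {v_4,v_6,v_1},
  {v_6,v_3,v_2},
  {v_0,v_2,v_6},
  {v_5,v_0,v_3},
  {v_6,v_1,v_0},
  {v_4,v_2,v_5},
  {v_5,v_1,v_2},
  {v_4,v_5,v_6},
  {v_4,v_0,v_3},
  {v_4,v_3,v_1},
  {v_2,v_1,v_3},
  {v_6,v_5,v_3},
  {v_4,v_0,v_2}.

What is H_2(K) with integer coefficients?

K has 7 vertices, 21 edges, 14 triangles.
rank ∂_2 = 13, rank ∂_3 = 0 ⇒ b_2 = 14 − 13 − 0 = 1. So H_2 = Z.

H_2 ≅ Z.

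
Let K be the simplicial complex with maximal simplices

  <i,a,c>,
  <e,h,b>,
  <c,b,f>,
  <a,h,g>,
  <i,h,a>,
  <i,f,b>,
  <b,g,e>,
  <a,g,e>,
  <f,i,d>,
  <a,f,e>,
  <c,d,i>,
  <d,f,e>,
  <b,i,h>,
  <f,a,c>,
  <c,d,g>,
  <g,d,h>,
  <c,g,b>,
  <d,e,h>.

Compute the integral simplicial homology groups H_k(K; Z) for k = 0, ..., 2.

H_0 ≅ Z,  H_1 ≅ Z × Z/2,  H_2 = 0.

Fix the vertex order a < b < c < d < e < f < g < h < i and write every simplex with vertices in increasing order. Then dim K = 2 and the simplices of K are:

  0-simplices (9): a, b, c, d, e, f, g, h, i
  1-simplices (27): ac, ae, af, ag, ah, ai, bc, be, bf, bg, bh, bi, cd, cf, cg, ci, de, df, dg, dh, di, ef, eg, eh, fi, gh, hi
  2-simplices (18): acf, aci, aef, aeg, agh, ahi, bcf, bcg, beg, beh, bfi, bhi, cdg, cdi, def, deh, dfi, dgh

giving chain groups C_0 ≅ Z^9, C_1 ≅ Z^27, C_2 ≅ Z^18.

∂_1: C_1 → C_0 maps an edge to its endpoints' difference, ∂[p,q] = q − p. For instance
  ∂ci = i − c.
As a 9×27 matrix over Z this has rank 8, with invariant factors (1,1,1,1,1,1,1,1).

Boundary ∂_2: C_2 → C_1 acts by ∂[p,q,r] = [q,r] − [p,r] + [p,q]. For instance
  ∂acf = cf − af + ac,
  ∂beg = eg − bg + be.
The resulting 27×18 matrix has rank 18, and its Smith normal form has invariant factors (1,1,1,1,1,1,1,1,1,1,1,1,1,1,1,1,1,2).

Now H_k = ker ∂_k / im ∂_{k+1}, so:

  H_0: rank C_0 − rank ∂_1 = 9 − 8 = 1, and the invariant factors of ∂_1 are all 1, so H_0 = Z.
  H_1: rank ker ∂_1 − rank ∂_2 = (27 − 8) − 18 = 1, and ∂_2 has invariant factor 2 > 1, so H_1 = Z × Z/2.
  H_2: rank ker ∂_2 − rank ∂_3 = (18 − 18) − 0 = 0, and there is no ∂_3, so H_2 = 0.

As a check, the Euler characteristic is 9 − 27 + 18 = 0, which agrees with 1 − 1 + 0 = 0.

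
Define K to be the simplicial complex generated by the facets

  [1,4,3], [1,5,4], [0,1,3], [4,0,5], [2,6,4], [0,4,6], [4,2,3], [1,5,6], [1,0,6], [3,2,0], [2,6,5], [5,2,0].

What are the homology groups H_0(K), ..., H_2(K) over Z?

H_0 ≅ Z,  H_1 ≅ Z_2,  H_2 = 0.

Take the total order 0 < 1 < 2 < 3 < 4 < 5 < 6 on the vertex set. Then K (dimension 2) consists of the simplices:

  0-simplices (7): [0], [1], [2], [3], [4], [5], [6]
  1-simplices (18): [0,1], [0,2], [0,3], [0,4], [0,5], [0,6], [1,3], [1,4], [1,5], [1,6], [2,3], [2,4], [2,5], [2,6], [3,4], [4,5], [4,6], [5,6]
  2-simplices (12): [0,1,3], [0,1,6], [0,2,3], [0,2,5], [0,4,5], [0,4,6], [1,3,4], [1,4,5], [1,5,6], [2,3,4], [2,4,6], [2,5,6]

Hence C_0 ≅ Z^7, C_1 ≅ Z^18, C_2 ≅ Z^12.

The boundary map ∂_1: C_1 → C_0 sends each edge [p,q] (with p < q) to q − p. For instance
  ∂[2,3] = [3] − [2].
As a 7×18 matrix over Z this has rank 6, with invariant factors (1,1,1,1,1,1).

∂_2: C_2 → C_1 maps a triangle to the signed sum of its edges. For instance
  ∂[0,1,6] = [1,6] − [0,6] + [0,1],
  ∂[0,2,3] = [2,3] − [0,3] + [0,2].
The 18×12 boundary matrix has rank 12 and Smith normal form diag(1,1,1,1,1,1,1,1,1,1,1,2).

From H_k ≅ ker(∂_k) / im(∂_{k+1}) we obtain:

  H_0: rank C_0 − rank ∂_1 = 7 − 6 = 1, and the invariant factors of ∂_1 are all 1, so H_0 ≅ Z.
  H_1: rank ker ∂_1 − rank ∂_2 = (18 − 6) − 12 = 0, and ∂_2 has invariant factor 2 > 1, so H_1 ≅ Z_2.
  H_2: rank ker ∂_2 − rank ∂_3 = (12 − 12) − 0 = 0, and there is no ∂_3, so H_2 ≅ 0.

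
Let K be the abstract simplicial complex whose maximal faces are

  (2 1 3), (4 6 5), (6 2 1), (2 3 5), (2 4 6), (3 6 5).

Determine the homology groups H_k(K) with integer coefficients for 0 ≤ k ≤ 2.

H_0 ≅ Z,  H_1 ≅ Z,  H_2 = 0.

Order the vertices as 1 < 2 < 3 < 4 < 5 < 6. Listing each simplex with vertices in this order, K has dimension 2 with simplices:

  0-simplices (6): [1], [2], [3], [4], [5], [6]
  1-simplices (12): [1,2], [1,3], [1,6], [2,3], [2,4], [2,5], [2,6], [3,5], [3,6], [4,5], [4,6], [5,6]
  2-simplices (6): [1,2,3], [1,2,6], [2,3,5], [2,4,6], [3,5,6], [4,5,6]

giving chain groups C_0 ≅ Z^6, C_1 ≅ Z^12, C_2 ≅ Z^6.

The boundary map ∂_1: C_1 → C_0 is given by ∂[p,q] = [q] − [p].
This gives a 6×12 integer matrix of rank 5; reducing to Smith normal form yields diagonal entries (1,1,1,1,1).

The boundary map ∂_2: C_2 → C_1 maps a triangle to the signed sum of its edges. For instance
  ∂[2,3,5] = [3,5] − [2,5] + [2,3],
  ∂[1,2,6] = [2,6] − [1,6] + [1,2].
This gives a 12×6 integer matrix of rank 6; reducing to Smith normal form yields diagonal entries (1,1,1,1,1,1).

From H_k ≅ ker(∂_k) / im(∂_{k+1}) we obtain:

  H_0: rank C_0 − rank ∂_1 = 6 − 5 = 1, and the invariant factors of ∂_1 are all 1, so H_0 ≅ Z.
  H_1: rank ker ∂_1 − rank ∂_2 = (12 − 5) − 6 = 1, and the invariant factors of ∂_2 are all 1, so H_1 ≅ Z.
  H_2: rank ker ∂_2 − rank ∂_3 = (6 − 6) − 0 = 0, and there is no ∂_3, so H_2 ≅ 0.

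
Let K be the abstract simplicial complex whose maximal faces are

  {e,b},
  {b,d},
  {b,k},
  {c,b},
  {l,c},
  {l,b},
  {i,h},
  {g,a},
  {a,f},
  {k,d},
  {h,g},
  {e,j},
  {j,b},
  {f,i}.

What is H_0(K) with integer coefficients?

Fix the vertex order a < b < c < d < e < f < g < h < i < j < k < l and write every simplex with vertices in increasing order. Then dim K = 1 and the simplices of K are:

  0-simplices (12): a, b, c, d, e, f, g, h, i, j, k, l
  1-simplices (14): af, ag, bc, bd, be, bj, bk, bl, cl, dk, ej, fi, gh, hi

Hence C_0 ≅ Z^12, C_1 ≅ Z^14.

The boundary map ∂_1: C_1 → C_0 maps an edge to its endpoints' difference, ∂[p,q] = q − p. For instance
  ∂bj = j − b.
As a 12×14 matrix over Z this has rank 10, with invariant factors (1,1,1,1,1,1,1,1,1,1).

Now H_k = ker ∂_k / im ∂_{k+1}, so:

  H_0: rank C_0 − rank ∂_1 = 12 − 10 = 2, and the invariant factors of ∂_1 are all 1, so H_0 ≅ Z^2.

(K is a triangulation of the disjoint union of a wedge of 3 circles and the circle S^1.)

H_0 = Z^2.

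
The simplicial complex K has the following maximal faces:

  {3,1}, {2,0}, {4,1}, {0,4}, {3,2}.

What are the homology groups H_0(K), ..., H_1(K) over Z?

Take the total order 0 < 1 < 2 < 3 < 4 on the vertex set. Then K (dimension 1) consists of the simplices:

  0-simplices (5): [0], [1], [2], [3], [4]
  1-simplices (5): [0,2], [0,4], [1,3], [1,4], [2,3]

Hence C_0 ≅ Z^5, C_1 ≅ Z^5.

Boundary ∂_1: C_1 → C_0 maps an edge to its endpoints' difference, ∂[p,q] = q − p. For instance
  ∂[2,3] = [3] − [2].
As a 5×5 matrix over Z this has rank 4, with invariant factors (1,1,1,1).

From H_k ≅ ker(∂_k) / im(∂_{k+1}) we obtain:

  H_0: rank C_0 − rank ∂_1 = 5 − 4 = 1, and the invariant factors of ∂_1 are all 1, so H_0 ≅ Z.
  H_1: rank ker ∂_1 − rank ∂_2 = (5 − 4) − 0 = 1, and there is no ∂_2, so H_1 ≅ Z.

H_0 = Z,  H_1 = Z.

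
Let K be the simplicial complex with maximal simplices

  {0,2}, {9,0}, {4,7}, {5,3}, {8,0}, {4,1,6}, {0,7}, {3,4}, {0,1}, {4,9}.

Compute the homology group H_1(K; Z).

H_1 = Z^2.

Fix the vertex order 0 < 1 < 2 < 3 < 4 < 5 < 6 < 7 < 8 < 9 and write every simplex with vertices in increasing order. Then dim K = 2 and the simplices of K are:

  0-simplices (10): [0], [1], [2], [3], [4], [5], [6], [7], [8], [9]
  1-simplices (12): [0,1], [0,2], [0,7], [0,8], [0,9], [1,4], [1,6], [3,4], [3,5], [4,6], [4,7], [4,9]
  2-simplices (1): [1,4,6]

Hence C_0 ≅ Z^10, C_1 ≅ Z^12, C_2 ≅ Z^1.

The boundary map ∂_1: C_1 → C_0 sends each edge [p,q] (with p < q) to q − p.
The resulting 10×12 matrix has rank 9, and its Smith normal form has invariant factors (1,1,1,1,1,1,1,1,1).

∂_2: C_2 → C_1 maps a triangle to the signed sum of its edges. For instance
  ∂[1,4,6] = [4,6] − [1,6] + [1,4].
The 12×1 boundary matrix has rank 1 and Smith normal form diag(1).

Reading off H_k = ker ∂_k / im ∂_{k+1}:

  H_1: rank ker ∂_1 − rank ∂_2 = (12 − 9) − 1 = 2, and the invariant factors of ∂_2 are all 1, so H_1 ≅ Z^2.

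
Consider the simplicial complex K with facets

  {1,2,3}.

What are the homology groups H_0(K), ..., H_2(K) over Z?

We work with the vertex ordering 1 < 2 < 3. The simplices of K, each written with vertices in increasing order, are:

  0-simplices (3): [1], [2], [3]
  1-simplices (3): [1,2], [1,3], [2,3]
  2-simplices (1): [1,2,3]

Hence C_0 ≅ Z^3, C_1 ≅ Z^3, C_2 ≅ Z^1.

∂_1: C_1 → C_0 sends each edge [p,q] (with p < q) to q − p. For instance
  ∂[1,3] = [3] − [1].
As a 3×3 matrix over Z this has rank 2, with invariant factors (1,1).

∂_2: C_2 → C_1 acts by ∂[p,q,r] = [q,r] − [p,r] + [p,q]. For instance
  ∂[1,2,3] = [2,3] − [1,3] + [1,2].
As a 3×1 matrix over Z this has rank 1, with invariant factors (1).

Computing H_k = (kernel of ∂_k) / (image of ∂_{k+1}):

  H_0: rank C_0 − rank ∂_1 = 3 − 2 = 1, and the invariant factors of ∂_1 are all 1, so H_0 ≅ Z.
  H_1: rank ker ∂_1 − rank ∂_2 = (3 − 2) − 1 = 0, and the invariant factors of ∂_2 are all 1, so H_1 ≅ 0.
  H_2: rank ker ∂_2 − rank ∂_3 = (1 − 1) − 0 = 0, and there is no ∂_3, so H_2 ≅ 0.

As a check, the Euler characteristic is 3 − 3 + 1 = 1, which agrees with 1 − 0 + 0 = 1.
(K is a triangulation of the 2-simplex.)

H_0 = Z,  H_1 = 0,  H_2 = 0.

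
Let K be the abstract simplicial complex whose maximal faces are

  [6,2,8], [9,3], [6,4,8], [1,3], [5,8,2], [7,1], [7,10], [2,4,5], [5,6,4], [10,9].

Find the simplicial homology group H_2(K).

We work with the vertex ordering 1 < 2 < 3 < 4 < 5 < 6 < 7 < 8 < 9 < 10. The simplices of K, each written with vertices in increasing order, are:

  0-simplices (10): [1], [2], [3], [4], [5], [6], [7], [8], [9], [10]
  1-simplices (15): [1,3], [1,7], [2,4], [2,5], [2,6], [2,8], [3,9], [4,5], [4,6], [4,8], [5,6], [5,8], [6,8], [7,10], [9,10]
  2-simplices (5): [2,4,5], [2,5,8], [2,6,8], [4,5,6], [4,6,8]

giving chain groups C_0 ≅ Z^10, C_1 ≅ Z^15, C_2 ≅ Z^5.

∂_1: C_1 → C_0 maps an edge to its endpoints' difference, ∂[p,q] = q − p.
As a 10×15 matrix over Z this has rank 8, with invariant factors (1,1,1,1,1,1,1,1).

∂_2: C_2 → C_1 maps a triangle to the signed sum of its edges. For instance
  ∂[2,5,8] = [5,8] − [2,8] + [2,5],
  ∂[4,5,6] = [5,6] − [4,6] + [4,5].
This gives a 15×5 integer matrix of rank 5; reducing to Smith normal form yields diagonal entries (1,1,1,1,1).

Reading off H_k = ker ∂_k / im ∂_{k+1}:

  H_2: rank ker ∂_2 − rank ∂_3 = (5 − 5) − 0 = 0, and there is no ∂_3, so H_2 = 0.

H_2 ≅ 0.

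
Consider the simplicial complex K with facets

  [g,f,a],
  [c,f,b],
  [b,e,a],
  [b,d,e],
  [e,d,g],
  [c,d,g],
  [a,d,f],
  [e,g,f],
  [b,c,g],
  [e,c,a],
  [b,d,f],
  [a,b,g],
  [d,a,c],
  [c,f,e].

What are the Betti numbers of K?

b_0 = 1, b_1 = 2, b_2 = 1.

We work with the vertex ordering a < b < c < d < e < f < g. The simplices of K, each written with vertices in increasing order, are:

  0-simplices (7): a, b, c, d, e, f, g
  1-simplices (21): ab, ac, ad, ae, af, ag, bc, bd, be, bf, bg, cd, ce, cf, cg, de, df, dg, ef, eg, fg
  2-simplices (14): abe, abg, acd, ace, adf, afg, bcf, bcg, bde, bdf, cdg, cef, deg, efg

Hence C_0 ≅ Z^7, C_1 ≅ Z^21, C_2 ≅ Z^14.

Boundary ∂_1: C_1 → C_0 is given by ∂[p,q] = [q] − [p]. For instance
  ∂cg = g − c.
The 7×21 boundary matrix has rank 6 and Smith normal form diag(1,1,1,1,1,1).

∂_2: C_2 → C_1 sends each 2-simplex [p,q,r] to [q,r] − [p,r] + [p,q]. For instance
  ∂deg = eg − dg + de,
  ∂bcg = cg − bg + bc.
The 21×14 boundary matrix has rank 13 and Smith normal form diag(1,1,1,1,1,1,1,1,1,1,1,1,1).

Computing H_k = (kernel of ∂_k) / (image of ∂_{k+1}):

  H_0: rank C_0 − rank ∂_1 = 7 − 6 = 1, and the invariant factors of ∂_1 are all 1, so H_0 = Z.
  H_1: rank ker ∂_1 − rank ∂_2 = (21 − 6) − 13 = 2, and the invariant factors of ∂_2 are all 1, so H_1 = Z^2.
  H_2: rank ker ∂_2 − rank ∂_3 = (14 − 13) − 0 = 1, and there is no ∂_3, so H_2 = Z.

Hence the Betti numbers are b_0 = 1, b_1 = 2, b_2 = 1.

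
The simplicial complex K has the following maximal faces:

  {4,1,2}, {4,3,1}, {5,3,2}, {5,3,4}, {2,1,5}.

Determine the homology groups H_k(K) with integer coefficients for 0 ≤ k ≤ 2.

Order the vertices as 1 < 2 < 3 < 4 < 5. Listing each simplex with vertices in this order, K has dimension 2 with simplices:

  0-simplices (5): [1], [2], [3], [4], [5]
  1-simplices (10): [1,2], [1,3], [1,4], [1,5], [2,3], [2,4], [2,5], [3,4], [3,5], [4,5]
  2-simplices (5): [1,2,4], [1,2,5], [1,3,4], [2,3,5], [3,4,5]

so the chain groups are C_0 ≅ Z^5, C_1 ≅ Z^10, C_2 ≅ Z^5.

∂_1: C_1 → C_0 sends each edge [p,q] (with p < q) to q − p. For instance
  ∂[1,3] = [3] − [1].
The 5×10 boundary matrix has rank 4 and Smith normal form diag(1,1,1,1).

The boundary map ∂_2: C_2 → C_1 maps a triangle to the signed sum of its edges. For instance
  ∂[3,4,5] = [4,5] − [3,5] + [3,4],
  ∂[1,2,4] = [2,4] − [1,4] + [1,2].
This gives a 10×5 integer matrix of rank 5; reducing to Smith normal form yields diagonal entries (1,1,1,1,1).

Now H_k = ker ∂_k / im ∂_{k+1}, so:

  H_0: rank C_0 − rank ∂_1 = 5 − 4 = 1, and the invariant factors of ∂_1 are all 1, so H_0 ≅ Z.
  H_1: rank ker ∂_1 − rank ∂_2 = (10 − 4) − 5 = 1, and the invariant factors of ∂_2 are all 1, so H_1 ≅ Z.
  H_2: rank ker ∂_2 − rank ∂_3 = (5 − 5) − 0 = 0, and there is no ∂_3, so H_2 ≅ 0.

(K is a triangulation of the Möbius band.)

H_0 ≅ Z,  H_1 ≅ Z,  H_2 = 0.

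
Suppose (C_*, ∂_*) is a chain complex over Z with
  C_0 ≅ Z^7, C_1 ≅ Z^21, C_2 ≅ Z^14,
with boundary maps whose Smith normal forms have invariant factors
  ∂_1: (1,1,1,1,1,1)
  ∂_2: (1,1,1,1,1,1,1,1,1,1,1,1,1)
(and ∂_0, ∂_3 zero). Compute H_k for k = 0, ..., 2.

H_0: b_0 = 7 − 0 − 6 = 1; torsion from ∂_1 factors > 1: none. So H_0 = Z.
H_1: b_1 = 21 − 6 − 13 = 2; torsion from ∂_2 factors > 1: none. So H_1 = Z^2.
H_2: b_2 = 14 − 13 − 0 = 1; torsion from ∂_3 factors > 1: none. So H_2 = Z.

H_0 = Z,  H_1 = Z^2,  H_2 = Z.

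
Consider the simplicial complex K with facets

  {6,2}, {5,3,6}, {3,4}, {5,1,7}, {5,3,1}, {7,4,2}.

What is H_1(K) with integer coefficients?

H_1 = Z^2.

K has 7 vertices, 12 edges, 4 triangles.
rank ∂_1 = 6, rank ∂_2 = 4 ⇒ b_1 = 12 − 6 − 4 = 2; all invariant factors of ∂_2 are 1 so no torsion. So H_1 = Z^2.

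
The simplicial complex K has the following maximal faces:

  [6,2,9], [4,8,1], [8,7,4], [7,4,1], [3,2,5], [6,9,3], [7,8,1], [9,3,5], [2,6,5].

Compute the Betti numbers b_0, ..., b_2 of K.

b_0 = 2, b_1 = 1, b_2 = 1.

K has 9 vertices, 16 edges, 9 triangles.
rank ∂_0 = 0, rank ∂_1 = 7 ⇒ b_0 = 9 − 0 − 7 = 2; all invariant factors of ∂_1 are 1 so no torsion. So H_0 ≅ Z^2.
rank ∂_1 = 7, rank ∂_2 = 8 ⇒ b_1 = 16 − 7 − 8 = 1; all invariant factors of ∂_2 are 1 so no torsion. So H_1 ≅ Z.
rank ∂_2 = 8, rank ∂_3 = 0 ⇒ b_2 = 9 − 8 − 0 = 1. So H_2 ≅ Z.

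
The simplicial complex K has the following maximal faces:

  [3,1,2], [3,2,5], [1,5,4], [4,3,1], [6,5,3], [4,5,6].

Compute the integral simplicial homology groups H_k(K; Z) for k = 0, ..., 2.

H_0 = Z,  H_1 = Z,  H_2 = 0.

Fix the vertex order 1 < 2 < 3 < 4 < 5 < 6 and write every simplex with vertices in increasing order. Then dim K = 2 and the simplices of K are:

  0-simplices (6): [1], [2], [3], [4], [5], [6]
  1-simplices (12): [1,2], [1,3], [1,4], [1,5], [2,3], [2,5], [3,4], [3,5], [3,6], [4,5], [4,6], [5,6]
  2-simplices (6): [1,2,3], [1,3,4], [1,4,5], [2,3,5], [3,5,6], [4,5,6]

so the chain groups are C_0 ≅ Z^6, C_1 ≅ Z^12, C_2 ≅ Z^6.

The boundary map ∂_1: C_1 → C_0 maps an edge to its endpoints' difference, ∂[p,q] = q − p.
The 6×12 boundary matrix has rank 5 and Smith normal form diag(1,1,1,1,1).

The boundary map ∂_2: C_2 → C_1 sends each 2-simplex [p,q,r] to [q,r] − [p,r] + [p,q]. For instance
  ∂[1,4,5] = [4,5] − [1,5] + [1,4],
  ∂[2,3,5] = [3,5] − [2,5] + [2,3].
As a 12×6 matrix over Z this has rank 6, with invariant factors (1,1,1,1,1,1).

Now H_k = ker ∂_k / im ∂_{k+1}, so:

  H_0: rank C_0 − rank ∂_1 = 6 − 5 = 1, and the invariant factors of ∂_1 are all 1, so H_0 ≅ Z.
  H_1: rank ker ∂_1 − rank ∂_2 = (12 − 5) − 6 = 1, and the invariant factors of ∂_2 are all 1, so H_1 ≅ Z.
  H_2: rank ker ∂_2 − rank ∂_3 = (6 − 6) − 0 = 0, and there is no ∂_3, so H_2 ≅ 0.

As a check, the Euler characteristic is 6 − 12 + 6 = 0, which agrees with 1 − 1 + 0 = 0.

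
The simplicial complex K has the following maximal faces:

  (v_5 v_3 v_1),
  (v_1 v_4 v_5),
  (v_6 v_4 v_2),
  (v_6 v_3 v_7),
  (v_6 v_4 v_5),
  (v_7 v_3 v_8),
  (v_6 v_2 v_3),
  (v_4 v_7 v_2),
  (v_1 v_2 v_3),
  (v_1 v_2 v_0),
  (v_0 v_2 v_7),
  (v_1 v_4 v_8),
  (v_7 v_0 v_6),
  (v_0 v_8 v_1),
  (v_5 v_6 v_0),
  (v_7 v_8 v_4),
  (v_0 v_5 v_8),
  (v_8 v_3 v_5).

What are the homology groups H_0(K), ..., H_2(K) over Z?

Order the vertices as v_0 < v_1 < v_2 < v_3 < v_4 < v_5 < v_6 < v_7 < v_8. Listing each simplex with vertices in this order, K has dimension 2 with simplices:

  0-simplices (9): [v_0], [v_1], [v_2], [v_3], [v_4], [v_5], [v_6], [v_7], [v_8]
  1-simplices (27): (27 of them)
  2-simplices (18): (18 of them)

giving chain groups C_0 ≅ Z^9, C_1 ≅ Z^27, C_2 ≅ Z^18.

∂_1: C_1 → C_0 is given by ∂[p,q] = [q] − [p]. For instance
  ∂[v_4,v_5] = [v_5] − [v_4].
As a 9×27 matrix over Z this has rank 8, with invariant factors (1,1,1,1,1,1,1,1).

∂_2: C_2 → C_1 acts by ∂[p,q,r] = [q,r] − [p,r] + [p,q]. For instance
  ∂[v_4,v_5,v_6] = [v_5,v_6] − [v_4,v_6] + [v_4,v_5],
  ∂[v_2,v_4,v_7] = [v_4,v_7] − [v_2,v_7] + [v_2,v_4].
As a 27×18 matrix over Z this has rank 18, with invariant factors (1,1,1,1,1,1,1,1,1,1,1,1,1,1,1,1,1,2).

Reading off H_k = ker ∂_k / im ∂_{k+1}:

  H_0: rank C_0 − rank ∂_1 = 9 − 8 = 1, and the invariant factors of ∂_1 are all 1, so H_0 ≅ Z.
  H_1: rank ker ∂_1 − rank ∂_2 = (27 − 8) − 18 = 1, and ∂_2 has invariant factor 2 > 1, so H_1 ≅ Z ⊕ Z/2.
  H_2: rank ker ∂_2 − rank ∂_3 = (18 − 18) − 0 = 0, and there is no ∂_3, so H_2 ≅ 0.

As a check, the Euler characteristic is 9 − 27 + 18 = 0, which agrees with 1 − 1 + 0 = 0.

H_0 ≅ Z,  H_1 ≅ Z ⊕ Z/2,  H_2 = 0.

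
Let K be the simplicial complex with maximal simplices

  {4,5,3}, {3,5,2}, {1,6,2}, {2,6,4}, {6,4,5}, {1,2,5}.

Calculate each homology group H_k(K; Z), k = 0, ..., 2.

H_0 ≅ Z,  H_1 ≅ Z,  H_2 = 0.

We work with the vertex ordering 1 < 2 < 3 < 4 < 5 < 6. The simplices of K, each written with vertices in increasing order, are:

  0-simplices (6): [1], [2], [3], [4], [5], [6]
  1-simplices (12): [1,2], [1,5], [1,6], [2,3], [2,4], [2,5], [2,6], [3,4], [3,5], [4,5], [4,6], [5,6]
  2-simplices (6): [1,2,5], [1,2,6], [2,3,5], [2,4,6], [3,4,5], [4,5,6]

Hence C_0 ≅ Z^6, C_1 ≅ Z^12, C_2 ≅ Z^6.

Boundary ∂_1: C_1 → C_0 sends each edge [p,q] (with p < q) to q − p. For instance
  ∂[4,6] = [6] − [4].
As a 6×12 matrix over Z this has rank 5, with invariant factors (1,1,1,1,1).

∂_2: C_2 → C_1 acts by ∂[p,q,r] = [q,r] − [p,r] + [p,q]. For instance
  ∂[1,2,5] = [2,5] − [1,5] + [1,2],
  ∂[2,3,5] = [3,5] − [2,5] + [2,3].
This gives a 12×6 integer matrix of rank 6; reducing to Smith normal form yields diagonal entries (1,1,1,1,1,1).

Reading off H_k = ker ∂_k / im ∂_{k+1}:

  H_0: rank C_0 − rank ∂_1 = 6 − 5 = 1, and the invariant factors of ∂_1 are all 1, so H_0 = Z.
  H_1: rank ker ∂_1 − rank ∂_2 = (12 − 5) − 6 = 1, and the invariant factors of ∂_2 are all 1, so H_1 = Z.
  H_2: rank ker ∂_2 − rank ∂_3 = (6 − 6) − 0 = 0, and there is no ∂_3, so H_2 = 0.

As a check, the Euler characteristic is 6 − 12 + 6 = 0, which agrees with 1 − 1 + 0 = 0.
(K is a triangulation of the cylinder S^1 x I.)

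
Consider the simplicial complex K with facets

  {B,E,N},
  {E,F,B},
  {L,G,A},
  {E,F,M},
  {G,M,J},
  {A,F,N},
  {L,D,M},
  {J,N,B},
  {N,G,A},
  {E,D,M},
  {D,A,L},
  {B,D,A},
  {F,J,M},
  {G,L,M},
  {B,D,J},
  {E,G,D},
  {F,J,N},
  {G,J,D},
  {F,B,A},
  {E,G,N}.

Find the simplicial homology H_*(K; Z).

H_0 = Z,  H_1 = Z ⊕ Z/2,  H_2 = 0.

We work with the vertex ordering A < B < D < E < F < G < J < L < M < N. The simplices of K, each written with vertices in increasing order, are:

  0-simplices (10): A, B, D, E, F, G, J, L, M, N
  1-simplices (30): AB, AD, AF, AG, AL, AN, BD, BE, BF, BJ, BN, DE, DG, DJ, DL, DM, EF, EG, EM, EN, FJ, FM, FN, GJ, GL, GM, GN, JM, JN, LM
  2-simplices (20): ABD, ABF, ADL, AFN, AGL, AGN, BDJ, BEF, BEN, BJN, DEG, DEM, DGJ, DLM, EFM, EGN, FJM, FJN, GJM, GLM

so the chain groups are C_0 ≅ Z^10, C_1 ≅ Z^30, C_2 ≅ Z^20.

The boundary map ∂_1: C_1 → C_0 is given by ∂[p,q] = [q] − [p]. For instance
  ∂FM = M − F.
The resulting 10×30 matrix has rank 9, and its Smith normal form has invariant factors (1,1,1,1,1,1,1,1,1).

∂_2: C_2 → C_1 sends each 2-simplex [p,q,r] to [q,r] − [p,r] + [p,q]. For instance
  ∂AGL = GL − AL + AG,
  ∂BEF = EF − BF + BE.
The 30×20 boundary matrix has rank 20 and Smith normal form diag(1,1,1,1,1,1,1,1,1,1,1,1,1,1,1,1,1,1,1,2).

Computing H_k = (kernel of ∂_k) / (image of ∂_{k+1}):

  H_0: rank C_0 − rank ∂_1 = 10 − 9 = 1, and the invariant factors of ∂_1 are all 1, so H_0 ≅ Z.
  H_1: rank ker ∂_1 − rank ∂_2 = (30 − 9) − 20 = 1, and ∂_2 has invariant factor 2 > 1, so H_1 ≅ Z ⊕ Z/2.
  H_2: rank ker ∂_2 − rank ∂_3 = (20 − 20) − 0 = 0, and there is no ∂_3, so H_2 ≅ 0.

As a check, the Euler characteristic is 10 − 30 + 20 = 0, which agrees with 1 − 1 + 0 = 0.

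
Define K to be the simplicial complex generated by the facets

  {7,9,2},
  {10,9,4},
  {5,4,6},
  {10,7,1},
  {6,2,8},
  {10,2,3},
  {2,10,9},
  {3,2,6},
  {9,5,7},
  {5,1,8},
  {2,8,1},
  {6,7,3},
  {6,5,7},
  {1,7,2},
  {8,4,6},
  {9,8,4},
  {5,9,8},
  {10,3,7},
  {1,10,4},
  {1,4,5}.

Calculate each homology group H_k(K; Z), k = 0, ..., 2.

H_0 = Z,  H_1 = Z × Z/2,  H_2 = 0.

We work with the vertex ordering 1 < 2 < 3 < 4 < 5 < 6 < 7 < 8 < 9 < 10. The simplices of K, each written with vertices in increasing order, are:

  0-simplices (10): [1], [2], [3], [4], [5], [6], [7], [8], [9], [10]
  1-simplices (30): (30 of them)
  2-simplices (20): (20 of them)

so the chain groups are C_0 ≅ Z^10, C_1 ≅ Z^30, C_2 ≅ Z^20.

∂_1: C_1 → C_0 is given by ∂[p,q] = [q] − [p]. For instance
  ∂[3,6] = [6] − [3].
As a 10×30 matrix over Z this has rank 9, with invariant factors (1,1,1,1,1,1,1,1,1).

∂_2: C_2 → C_1 sends each 2-simplex [p,q,r] to [q,r] − [p,r] + [p,q]. For instance
  ∂[1,2,7] = [2,7] − [1,7] + [1,2],
  ∂[5,8,9] = [8,9] − [5,9] + [5,8].
The 30×20 boundary matrix has rank 20 and Smith normal form diag(1,1,1,1,1,1,1,1,1,1,1,1,1,1,1,1,1,1,1,2).

From H_k ≅ ker(∂_k) / im(∂_{k+1}) we obtain:

  H_0: rank C_0 − rank ∂_1 = 10 − 9 = 1, and the invariant factors of ∂_1 are all 1, so H_0 = Z.
  H_1: rank ker ∂_1 − rank ∂_2 = (30 − 9) − 20 = 1, and ∂_2 has invariant factor 2 > 1, so H_1 = Z × Z/2.
  H_2: rank ker ∂_2 − rank ∂_3 = (20 − 20) − 0 = 0, and there is no ∂_3, so H_2 = 0.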